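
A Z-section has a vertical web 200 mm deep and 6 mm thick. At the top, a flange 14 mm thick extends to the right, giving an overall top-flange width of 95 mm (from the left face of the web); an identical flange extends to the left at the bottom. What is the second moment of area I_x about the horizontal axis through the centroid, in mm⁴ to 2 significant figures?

I_x ≈ 2.6 × 10⁷ mm⁴

Split into non-overlapping primitives; take the origin at the lower-left of the bounding box.
Web: 6 × 200, A = 1 200 mm², y = 100 mm, Ī = 4 000 000 mm⁴.
Top flange (beyond web): 89 × 14, A = 1 246 mm², y = 193 mm, Ī = 20 351 mm⁴.
Bottom flange (beyond web): 89 × 14, A = 1 246 mm², y = 7 mm, Ī = 20 351 mm⁴.
Centroid: ȳ = ΣA·y / ΣA = 100 mm.
Transfer each piece to the horizontal axis through the centroid using Ī + A·d² with d = y − 100:
  web: d = 0 mm → contributes +4 000 000 mm⁴
  top flange (beyond web): d = 93 mm → contributes +10 797 005 mm⁴
  bottom flange (beyond web): d = -93 mm → contributes +10 797 005 mm⁴
Total I = 25 594 011 mm⁴.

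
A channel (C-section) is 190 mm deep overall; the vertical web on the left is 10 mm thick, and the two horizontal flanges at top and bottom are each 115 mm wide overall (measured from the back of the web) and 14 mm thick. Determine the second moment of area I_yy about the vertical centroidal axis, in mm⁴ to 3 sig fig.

I_yy ≈ 6.53 × 10⁶ mm⁴

Decompose the section into non-overlapping parts with the origin at the bottom-left of its bounding rectangle.
Web: 10 × 190, A = 1 900 mm², x = 5 mm, Ī = 15 833 mm⁴.
Top flange (beyond web): 105 × 14, A = 1 470 mm², x = 62.5 mm, Ī = 1 350 563 mm⁴.
Bottom flange (beyond web): 105 × 14, A = 1 470 mm², x = 62.5 mm, Ī = 1 350 563 mm⁴.
Centroid: x̄ = ΣA·x / ΣA = 39.928 mm.
Transfer each piece to the vertical centroidal axis using Ī + A·d² with d = x − 39.928:
  web: d = -34.928 mm → contributes +2 333 726 mm⁴
  top flange (beyond web): d = 22.572 mm → contributes +2 099 541 mm⁴
  bottom flange (beyond web): d = 22.572 mm → contributes +2 099 541 mm⁴
Total I = 6 532 808 mm⁴.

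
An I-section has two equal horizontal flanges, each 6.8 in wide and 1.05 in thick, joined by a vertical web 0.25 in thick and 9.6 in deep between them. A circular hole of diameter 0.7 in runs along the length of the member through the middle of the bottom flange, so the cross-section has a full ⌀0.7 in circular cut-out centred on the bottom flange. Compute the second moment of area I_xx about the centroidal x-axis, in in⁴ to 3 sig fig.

Treat the section as a set of non-overlapping primitives; coordinates are from the bounding-box lower-left.
Bottom flange: 6.8 × 1.05, A = 7.14 in², y = 0.525 in, Ī = 0.65599 in⁴.
Web: 0.25 × 9.6, A = 2.4 in², y = 5.85 in, Ī = 18.432 in⁴.
Top flange: 6.8 × 1.05, A = 7.14 in², y = 11.175 in, Ī = 0.65599 in⁴.
Hole (subtracted): ⌀0.7, A = 0.38485 in², y = 0.525 in, Ī = 0.011786 in⁴.
Centroid: ȳ = ΣA·y / ΣA = 5.9758 in.
Transfer each piece to the centroidal x-axis using Ī + A·d² with d = y − 5.9758:
  bottom flange: d = -5.4508 in → contributes +212.79 in⁴
  web: d = -0.12576 in → contributes +18.47 in⁴
  top flange: d = 5.1992 in → contributes +193.67 in⁴
  hole: d = -5.4508 in → contributes −11.446 in⁴
Total I = 413.48 in⁴.

I_xx ≈ 413 in⁴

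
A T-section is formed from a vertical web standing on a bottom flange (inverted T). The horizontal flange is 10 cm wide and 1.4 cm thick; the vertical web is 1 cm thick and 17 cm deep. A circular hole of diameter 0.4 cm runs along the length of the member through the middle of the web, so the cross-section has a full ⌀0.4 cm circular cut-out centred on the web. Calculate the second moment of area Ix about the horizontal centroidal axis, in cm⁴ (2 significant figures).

Ix ≈ 1100 cm⁴

Split into non-overlapping primitives; take the origin at the lower-left of the bounding box.
Flange: 10 × 1.4, A = 14 cm², y = 0.7 cm, Ī = 2.287 cm⁴.
Web: 1 × 17, A = 17 cm², y = 9.9 cm, Ī = 409.4 cm⁴.
Hole (subtracted): ⌀0.4, A = 0.1257 cm², y = 9.9 cm, Ī = 0.001257 cm⁴.
Centroid: ȳ = ΣA·y / ΣA = 5.728 cm.
Transfer each piece to the horizontal centroidal axis using Ī + A·d² with d = y − 5.728:
  flange: d = -5.028 cm → contributes +356.3 cm⁴
  web: d = 4.172 cm → contributes +705.3 cm⁴
  hole: d = 4.172 cm → contributes −2.188 cm⁴
Total I = 1 059 cm⁴.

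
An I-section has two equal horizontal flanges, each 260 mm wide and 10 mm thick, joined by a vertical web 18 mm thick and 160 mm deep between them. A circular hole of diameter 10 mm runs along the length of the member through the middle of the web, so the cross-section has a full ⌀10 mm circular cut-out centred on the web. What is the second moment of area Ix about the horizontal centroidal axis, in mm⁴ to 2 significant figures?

Break the section into simple shapes (no overlaps), measuring from the bottom-left corner of the bounding box.
Bottom flange: 260 × 10, A = 2 600 mm², y = 5 mm, Ī = 21 667 mm⁴.
Web: 18 × 160, A = 2 880 mm², y = 90 mm, Ī = 6 144 000 mm⁴.
Top flange: 260 × 10, A = 2 600 mm², y = 175 mm, Ī = 21 667 mm⁴.
Hole (subtracted): ⌀10, A = 78.54 mm², y = 90 mm, Ī = 490.9 mm⁴.
By symmetry the centroid is at mid-height, ȳ = 90 mm.
Transfer each piece to the horizontal centroidal axis using Ī + A·d² with d = y − 90:
  bottom flange: d = -85 mm → contributes +18 806 667 mm⁴
  web: d = 0 mm → contributes +6 144 000 mm⁴
  top flange: d = 85 mm → contributes +18 806 667 mm⁴
  hole: d = 0 mm → contributes −490.9 mm⁴
Total I = 43 756 842 mm⁴.

Ix ≈ 4.4 × 10⁷ mm⁴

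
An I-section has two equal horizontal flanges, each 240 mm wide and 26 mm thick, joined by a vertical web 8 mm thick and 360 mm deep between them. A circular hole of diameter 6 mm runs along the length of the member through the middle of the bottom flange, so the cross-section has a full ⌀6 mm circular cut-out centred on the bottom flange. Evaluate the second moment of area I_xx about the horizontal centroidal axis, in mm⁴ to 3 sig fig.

I_xx ≈ 4.96 × 10⁸ mm⁴

Treat the section as a set of non-overlapping primitives; coordinates are from the bounding-box lower-left.
Bottom flange: 240 × 26, A = 6 240 mm², y = 13 mm, Ī = 351 520 mm⁴.
Web: 8 × 360, A = 2 880 mm², y = 206 mm, Ī = 31 104 000 mm⁴.
Top flange: 240 × 26, A = 6 240 mm², y = 399 mm, Ī = 351 520 mm⁴.
Hole (subtracted): ⌀6, A = 28.274 mm², y = 13 mm, Ī = 63.617 mm⁴.
Centroid: ȳ = ΣA·y / ΣA = 206.36 mm.
Transfer each piece to the horizontal centroidal axis using Ī + A·d² with d = y − 206.36:
  bottom flange: d = -193.36 mm → contributes +233 643 366 mm⁴
  web: d = -0.35593 mm → contributes +31 104 365 mm⁴
  top flange: d = 192.64 mm → contributes +231 928 775 mm⁴
  hole: d = -193.36 mm → contributes −1 057 142 mm⁴
Total I = 495 619 363 mm⁴.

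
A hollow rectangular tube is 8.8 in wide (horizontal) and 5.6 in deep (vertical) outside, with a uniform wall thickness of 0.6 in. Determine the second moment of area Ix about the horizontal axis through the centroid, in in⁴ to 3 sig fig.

Ix ≈ 74.8 in⁴

Treat the section as a set of non-overlapping primitives; coordinates are from the bounding-box lower-left.
Outer rectangle: 8.8 × 5.6, A = 49.28 in², y = 2.8 in, Ī = 128.79 in⁴.
Inner void (subtracted): 7.6 × 4.4, A = 33.44 in², y = 2.8 in, Ī = 53.95 in⁴.
By symmetry the centroid is at mid-height, ȳ = 2.8 in.
All pieces are centred on the horizontal axis through the centroid, so I = ΣĪ (holes subtracted) = 74.835 in⁴.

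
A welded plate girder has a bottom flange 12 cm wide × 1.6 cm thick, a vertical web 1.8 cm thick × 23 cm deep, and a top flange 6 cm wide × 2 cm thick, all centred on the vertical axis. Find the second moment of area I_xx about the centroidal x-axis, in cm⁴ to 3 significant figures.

I_xx ≈ 6510 cm⁴

Break the section into simple shapes (no overlaps), measuring from the bottom-left corner of the bounding box.
Bottom plate: 12 × 1.6, A = 19.2 cm², y = 0.8 cm, Ī = 4.096 cm⁴.
Web plate: 1.8 × 23, A = 41.4 cm², y = 13.1 cm, Ī = 1825.1 cm⁴.
Top plate: 6 × 2, A = 12 cm², y = 25.6 cm, Ī = 4 cm⁴.
Centroid: ȳ = ΣA·y / ΣA = 11.913 cm.
Transfer each piece to the centroidal x-axis using Ī + A·d² with d = y − 11.913:
  bottom plate: d = -11.113 cm → contributes +2375.4 cm⁴
  web plate: d = 1.1868 cm → contributes +1883.4 cm⁴
  top plate: d = 13.687 cm → contributes +2251.9 cm⁴
Total I = 6510.7 cm⁴.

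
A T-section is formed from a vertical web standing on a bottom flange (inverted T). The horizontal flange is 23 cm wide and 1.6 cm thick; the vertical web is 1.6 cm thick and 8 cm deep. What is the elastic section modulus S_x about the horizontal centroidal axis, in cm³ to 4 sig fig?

S_x ≈ 39.00 cm³

Decompose the section into non-overlapping parts with the origin at the bottom-left of its bounding rectangle.
Flange: 23 × 1.6, A = 36.8 cm², y = 0.8 cm, Ī = 7.85067 cm⁴.
Web: 1.6 × 8, A = 12.8 cm², y = 5.6 cm, Ī = 68.2667 cm⁴.
Centroid: ȳ = ΣA·y / ΣA = 2.03871 cm.
Transfer each piece to the horizontal centroidal axis using Ī + A·d² with d = y − 2.03871:
  flange: d = -1.23871 cm → contributes +64.3166 cm⁴
  web: d = 3.56129 cm → contributes +230.606 cm⁴
Total I = 294.923 cm⁴.
Extreme fibre distance c = 7.56129 cm; S = I/c = 39.0043 cm³.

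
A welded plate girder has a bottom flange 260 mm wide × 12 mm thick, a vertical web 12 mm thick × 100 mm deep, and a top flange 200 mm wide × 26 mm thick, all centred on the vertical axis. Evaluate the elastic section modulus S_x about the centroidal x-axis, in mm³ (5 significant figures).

S_x ≈ 3.7534 × 10⁵ mm³

Treat the section as a set of non-overlapping primitives; coordinates are from the bounding-box lower-left.
Bottom plate: 260 × 12, A = 3 120 mm², y = 6 mm, Ī = 37 440 mm⁴.
Web plate: 12 × 100, A = 1 200 mm², y = 62 mm, Ī = 1 000 000 mm⁴.
Top plate: 200 × 26, A = 5 200 mm², y = 125 mm, Ī = 292933.3 mm⁴.
Centroid: ȳ = ΣA·y / ΣA = 78.05882 mm.
Transfer each piece to the centroidal x-axis using Ī + A·d² with d = y − 78.05882:
  bottom plate: d = -72.05882 mm → contributes +16 237 959 mm⁴
  web plate: d = -16.05882 mm → contributes +1 309 463 mm⁴
  top plate: d = 46.94118 mm → contributes +11 750 998 mm⁴
Total I = 29 298 420 mm⁴.
Extreme fibre distance c = 78.05882 mm; S = I/c = 375337.7 mm³.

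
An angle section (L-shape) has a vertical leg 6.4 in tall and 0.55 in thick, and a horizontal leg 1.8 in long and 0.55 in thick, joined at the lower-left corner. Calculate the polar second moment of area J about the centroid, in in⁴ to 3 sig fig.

Treat the section as a set of non-overlapping primitives; coordinates are from the bounding-box lower-left.
Vertical leg: 0.55 × 6.4, A = 3.52 in², y = 3.2 in, Ī = 12.015 in⁴.
Horizontal leg (remainder): 1.25 × 0.55, A = 0.6875 in², y = 0.275 in, Ī = 0.017331 in⁴.
Centroid: ȳ = ΣA·y / ΣA = 2.7221 in.
Transfer each piece to the centroidal x-axis using Ī + A·d² with d = y − 2.7221:
  vertical leg: d = 0.47794 in → contributes +12.819 in⁴
  horizontal leg (remainder): d = -2.4471 in → contributes +4.1341 in⁴
Total I = 16.953 in⁴.
For the y-axis: x̄ = 0.42206 in.
Repeating about the centroidal y-axis gives I_y = 0.64413 in⁴.
Polar second moment: J = I_x + I_y = 17.597 in⁴.

J ≈ 17.6 in⁴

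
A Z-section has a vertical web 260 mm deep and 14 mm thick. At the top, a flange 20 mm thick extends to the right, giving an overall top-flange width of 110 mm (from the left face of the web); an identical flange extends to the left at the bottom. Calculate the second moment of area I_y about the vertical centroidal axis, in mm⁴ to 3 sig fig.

I_y ≈ 1.46 × 10⁷ mm⁴

Decompose the section into non-overlapping parts with the origin at the bottom-left of its bounding rectangle.
Web: 14 × 260, A = 3 640 mm², x = 103 mm, Ī = 59 453 mm⁴.
Top flange (beyond web): 96 × 20, A = 1 920 mm², x = 158 mm, Ī = 1 474 560 mm⁴.
Bottom flange (beyond web): 96 × 20, A = 1 920 mm², x = 48 mm, Ī = 1 474 560 mm⁴.
Centroid: x̄ = ΣA·x / ΣA = 103 mm.
Transfer each piece to the vertical centroidal axis using Ī + A·d² with d = x − 103:
  web: d = 0 mm → contributes +59 453 mm⁴
  top flange (beyond web): d = 55 mm → contributes +7 282 560 mm⁴
  bottom flange (beyond web): d = -55 mm → contributes +7 282 560 mm⁴
Total I = 14 624 573 mm⁴.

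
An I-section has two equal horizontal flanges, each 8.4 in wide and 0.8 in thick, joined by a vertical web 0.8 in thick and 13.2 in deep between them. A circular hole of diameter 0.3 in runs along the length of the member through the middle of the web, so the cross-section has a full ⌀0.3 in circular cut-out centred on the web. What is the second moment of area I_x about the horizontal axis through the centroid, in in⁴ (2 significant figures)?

I_x ≈ 810 in⁴

Split into non-overlapping primitives; take the origin at the lower-left of the bounding box.
Bottom flange: 8.4 × 0.8, A = 6.72 in², y = 0.4 in, Ī = 0.3584 in⁴.
Web: 0.8 × 13.2, A = 10.56 in², y = 7.4 in, Ī = 153.3 in⁴.
Top flange: 8.4 × 0.8, A = 6.72 in², y = 14.4 in, Ī = 0.3584 in⁴.
Hole (subtracted): ⌀0.3, A = 0.07069 in², y = 7.4 in, Ī = 0.0003976 in⁴.
By symmetry the centroid is at mid-height, ȳ = 7.4 in.
Transfer each piece to the horizontal axis through the centroid using Ī + A·d² with d = y − 7.4:
  bottom flange: d = -7 in → contributes +329.6 in⁴
  web: d = 0 in → contributes +153.3 in⁴
  top flange: d = 7 in → contributes +329.6 in⁴
  hole: d = 0 in → contributes −0.0003976 in⁴
Total I = 812.6 in⁴.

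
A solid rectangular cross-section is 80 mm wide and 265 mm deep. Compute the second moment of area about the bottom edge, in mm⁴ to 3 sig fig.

The section: 80 × 265, A = 21 200 mm², y = 132.5 mm, Ī = 124 064 167 mm⁴.
Transfer it to the bottom edge using Ī + A·d² with d = y − 0:
  the section: d = 132.5 mm → contributes +496 256 667 mm⁴
Total I = 496 256 667 mm⁴.

I_base ≈ 4.96 × 10⁸ mm⁴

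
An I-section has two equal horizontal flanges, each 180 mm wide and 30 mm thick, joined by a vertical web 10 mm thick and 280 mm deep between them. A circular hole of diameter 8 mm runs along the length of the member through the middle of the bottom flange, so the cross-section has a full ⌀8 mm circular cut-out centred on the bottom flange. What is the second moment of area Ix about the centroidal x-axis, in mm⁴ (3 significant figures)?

Ix ≈ 2.77 × 10⁸ mm⁴

Break the section into simple shapes (no overlaps), measuring from the bottom-left corner of the bounding box.
Bottom flange: 180 × 30, A = 5 400 mm², y = 15 mm, Ī = 405 000 mm⁴.
Web: 10 × 280, A = 2 800 mm², y = 170 mm, Ī = 18 293 333 mm⁴.
Top flange: 180 × 30, A = 5 400 mm², y = 325 mm, Ī = 405 000 mm⁴.
Hole (subtracted): ⌀8, A = 50.265 mm², y = 15 mm, Ī = 201.06 mm⁴.
Centroid: ȳ = ΣA·y / ΣA = 170.58 mm.
Transfer each piece to the centroidal x-axis using Ī + A·d² with d = y − 170.58:
  bottom flange: d = -155.58 mm → contributes +131 104 342 mm⁴
  web: d = -0.575 mm → contributes +18 294 259 mm⁴
  top flange: d = 154.42 mm → contributes +129 179 229 mm⁴
  hole: d = -155.58 mm → contributes −1 216 806 mm⁴
Total I = 277 361 024 mm⁴.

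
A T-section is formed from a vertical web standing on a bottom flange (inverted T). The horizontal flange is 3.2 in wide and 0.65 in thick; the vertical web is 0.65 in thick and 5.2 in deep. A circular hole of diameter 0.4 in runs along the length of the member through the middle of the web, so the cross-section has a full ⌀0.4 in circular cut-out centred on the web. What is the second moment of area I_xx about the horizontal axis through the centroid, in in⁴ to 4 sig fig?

I_xx ≈ 18.54 in⁴

Decompose the section into non-overlapping parts with the origin at the bottom-left of its bounding rectangle.
Flange: 3.2 × 0.65, A = 2.08 in², y = 0.325 in, Ī = 0.0732333 in⁴.
Web: 0.65 × 5.2, A = 3.38 in², y = 3.25 in, Ī = 7.61627 in⁴.
Hole (subtracted): ⌀0.4, A = 0.125664 in², y = 3.25 in, Ī = 0.00125664 in⁴.
Centroid: ȳ = ΣA·y / ΣA = 2.10946 in.
Transfer each piece to the horizontal axis through the centroid using Ī + A·d² with d = y − 2.10946:
  flange: d = -1.78446 in → contributes +6.69661 in⁴
  web: d = 1.14054 in → contributes +12.013 in⁴
  hole: d = 1.14054 in → contributes −0.164723 in⁴
Total I = 18.5449 in⁴.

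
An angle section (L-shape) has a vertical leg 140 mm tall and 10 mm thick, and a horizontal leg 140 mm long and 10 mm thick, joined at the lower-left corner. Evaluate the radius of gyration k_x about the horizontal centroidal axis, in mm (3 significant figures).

Break the section into simple shapes (no overlaps), measuring from the bottom-left corner of the bounding box.
Vertical leg: 10 × 140, A = 1 400 mm², y = 70 mm, Ī = 2 286 667 mm⁴.
Horizontal leg (remainder): 130 × 10, A = 1 300 mm², y = 5 mm, Ī = 10 833 mm⁴.
Centroid: ȳ = ΣA·y / ΣA = 38.704 mm.
Transfer each piece to the horizontal centroidal axis using Ī + A·d² with d = y − 38.704:
  vertical leg: d = 31.296 mm → contributes +3 657 908 mm⁴
  horizontal leg (remainder): d = -33.704 mm → contributes +1 487 555 mm⁴
Total I = 5 145 463 mm⁴.
Radius of gyration: k = √(I/A) = √(5 145 463 / 2 700) = 43.655 mm.

k_x ≈ 43.7 mm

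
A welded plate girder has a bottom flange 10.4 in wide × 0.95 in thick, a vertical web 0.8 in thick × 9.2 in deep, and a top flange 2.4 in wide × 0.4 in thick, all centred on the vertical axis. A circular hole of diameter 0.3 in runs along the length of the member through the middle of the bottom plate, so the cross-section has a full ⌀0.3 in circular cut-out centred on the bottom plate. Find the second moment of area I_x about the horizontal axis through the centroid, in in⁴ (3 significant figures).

I_x ≈ 215 in⁴

Break the section into simple shapes (no overlaps), measuring from the bottom-left corner of the bounding box.
Bottom plate: 10.4 × 0.95, A = 9.88 in², y = 0.475 in, Ī = 0.74306 in⁴.
Web plate: 0.8 × 9.2, A = 7.36 in², y = 5.55 in, Ī = 51.913 in⁴.
Top plate: 2.4 × 0.4, A = 0.96 in², y = 10.35 in, Ī = 0.0128 in⁴.
Hole (subtracted): ⌀0.3, A = 0.070686 in², y = 0.475 in, Ī = 0.00039761 in⁴.
Centroid: ȳ = ΣA·y / ΣA = 3.0582 in.
Transfer each piece to the horizontal axis through the centroid using Ī + A·d² with d = y − 3.0582:
  bottom plate: d = -2.5832 in → contributes +66.673 in⁴
  web plate: d = 2.4918 in → contributes +97.611 in⁴
  top plate: d = 7.2918 in → contributes +51.056 in⁴
  hole: d = -2.5832 in → contributes −0.47209 in⁴
Total I = 214.87 in⁴.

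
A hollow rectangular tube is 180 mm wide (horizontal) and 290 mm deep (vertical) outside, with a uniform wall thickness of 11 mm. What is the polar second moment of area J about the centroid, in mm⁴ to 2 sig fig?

J ≈ 1.7 × 10⁸ mm⁴

Decompose the section into non-overlapping parts with the origin at the bottom-left of its bounding rectangle.
Outer rectangle: 180 × 290, A = 52 200 mm², y = 145 mm, Ī = 365 835 000 mm⁴.
Inner void (subtracted): 158 × 268, A = 42 344 mm², y = 145 mm, Ī = 253 442 955 mm⁴.
By symmetry the centroid is at mid-height, ȳ = 145 mm.
All pieces are centred on the centroidal x-axis, so I = ΣĪ (holes subtracted) = 112 392 045 mm⁴.
Repeating about the centroidal y-axis gives I_y = 52 850 365 mm⁴.
Polar second moment: J = I_x + I_y = 165 242 411 mm⁴.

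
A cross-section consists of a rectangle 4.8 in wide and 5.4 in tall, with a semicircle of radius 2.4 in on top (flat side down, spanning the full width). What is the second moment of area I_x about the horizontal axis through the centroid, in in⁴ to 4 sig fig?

I_x ≈ 159.4 in⁴

Treat the section as a set of non-overlapping primitives; coordinates are from the bounding-box lower-left.
Rectangular body: 4.8 × 5.4, A = 25.92 in², y = 2.7 in, Ī = 62.9856 in⁴.
Semicircular cap: semicircle r = 2.4, A = 9.04779 in², y = 6.41859 in, Ī = 3.64147 in⁴.
Centroid: ȳ = ΣA·y / ΣA = 3.66217 in.
Transfer each piece to the horizontal axis through the centroid using Ī + A·d² with d = y − 3.66217:
  rectangular body: d = -0.962172 in → contributes +86.9817 in⁴
  semicircular cap: d = 2.75642 in → contributes +72.3852 in⁴
Total I = 159.367 in⁴.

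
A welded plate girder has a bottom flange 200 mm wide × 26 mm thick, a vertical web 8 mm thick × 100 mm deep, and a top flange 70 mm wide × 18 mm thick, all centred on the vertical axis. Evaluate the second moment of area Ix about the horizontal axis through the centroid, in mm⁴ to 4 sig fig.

Ix ≈ 1.718 × 10⁷ mm⁴

Split into non-overlapping primitives; take the origin at the lower-left of the bounding box.
Bottom plate: 200 × 26, A = 5 200 mm², y = 13 mm, Ī = 292 933 mm⁴.
Web plate: 8 × 100, A = 800 mm², y = 76 mm, Ī = 666 667 mm⁴.
Top plate: 70 × 18, A = 1 260 mm², y = 135 mm, Ī = 34 020 mm⁴.
Centroid: ȳ = ΣA·y / ΣA = 41.1157 mm.
Transfer each piece to the horizontal axis through the centroid using Ī + A·d² with d = y − 41.1157:
  bottom plate: d = -28.1157 mm → contributes +4 403 496 mm⁴
  web plate: d = 34.8843 mm → contributes +1 640 198 mm⁴
  top plate: d = 93.8843 mm → contributes +11 139 989 mm⁴
Total I = 17 183 683 mm⁴.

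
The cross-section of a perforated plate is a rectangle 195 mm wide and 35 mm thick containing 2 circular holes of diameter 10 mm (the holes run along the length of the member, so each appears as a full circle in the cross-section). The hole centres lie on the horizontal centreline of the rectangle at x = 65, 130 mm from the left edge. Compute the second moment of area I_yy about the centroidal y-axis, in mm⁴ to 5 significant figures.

Treat the section as a set of non-overlapping primitives; coordinates are from the bounding-box lower-left.
Plate: 195 × 35, A = 6 825 mm², x = 97.5 mm, Ī = 21 626 719 mm⁴.
Hole 1 (subtracted): ⌀10, A = 78.53982 mm², x = 65 mm, Ī = 490.8739 mm⁴.
Hole 2 (subtracted): ⌀10, A = 78.53982 mm², x = 130 mm, Ī = 490.8739 mm⁴.
By symmetry the centroid is at mid-width, x̄ = 97.5 mm.
Transfer each piece to the centroidal y-axis using Ī + A·d² with d = x − 97.5:
  plate: d = 0 mm → contributes +21 626 719 mm⁴
  hole 1: d = -32.5 mm → contributes −83448.55 mm⁴
  hole 2: d = 32.5 mm → contributes −83448.55 mm⁴
Total I = 21 459 822 mm⁴.

I_yy ≈ 2.1460 × 10⁷ mm⁴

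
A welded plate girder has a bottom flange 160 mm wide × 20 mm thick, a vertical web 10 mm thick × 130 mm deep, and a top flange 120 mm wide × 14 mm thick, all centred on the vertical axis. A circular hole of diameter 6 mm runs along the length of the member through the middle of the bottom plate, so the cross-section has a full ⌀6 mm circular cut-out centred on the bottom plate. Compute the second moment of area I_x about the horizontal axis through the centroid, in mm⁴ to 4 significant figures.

Split into non-overlapping primitives; take the origin at the lower-left of the bounding box.
Bottom plate: 160 × 20, A = 3 200 mm², y = 10 mm, Ī = 106 667 mm⁴.
Web plate: 10 × 130, A = 1 300 mm², y = 85 mm, Ī = 1 830 833 mm⁴.
Top plate: 120 × 14, A = 1 680 mm², y = 157 mm, Ī = 27 440 mm⁴.
Hole (subtracted): ⌀6, A = 28.2743 mm², y = 10 mm, Ī = 63.6173 mm⁴.
Centroid: ȳ = ΣA·y / ΣA = 65.994 mm.
Transfer each piece to the horizontal axis through the centroid using Ī + A·d² with d = y − 65.994:
  bottom plate: d = -55.994 mm → contributes +10 139 732 mm⁴
  web plate: d = 19.006 mm → contributes +2 300 428 mm⁴
  top plate: d = 91.006 mm → contributes +13 941 341 mm⁴
  hole: d = -55.994 mm → contributes −88713.1 mm⁴
Total I = 26 292 788 mm⁴.

I_x ≈ 2.629 × 10⁷ mm⁴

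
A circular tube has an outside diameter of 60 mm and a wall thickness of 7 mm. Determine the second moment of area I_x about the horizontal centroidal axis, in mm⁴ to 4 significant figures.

I_x ≈ 4.164 × 10⁵ mm⁴

Split into non-overlapping primitives; take the origin at the lower-left of the bounding box.
Outer circle: ⌀60, A = 2827.43 mm², y = 30 mm, Ī = 636 173 mm⁴.
Bore (subtracted): ⌀46, A = 1661.9 mm², y = 30 mm, Ī = 219 787 mm⁴.
By symmetry the centroid is at mid-height, ȳ = 30 mm.
All pieces are centred on the horizontal centroidal axis, so I = ΣĪ (holes subtracted) = 416 386 mm⁴.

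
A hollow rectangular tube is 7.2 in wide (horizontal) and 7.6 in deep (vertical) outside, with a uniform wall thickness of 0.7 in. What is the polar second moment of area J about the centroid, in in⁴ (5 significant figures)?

Split into non-overlapping primitives; take the origin at the lower-left of the bounding box.
Outer rectangle: 7.2 × 7.6, A = 54.72 in², y = 3.8 in, Ī = 263.3856 in⁴.
Inner void (subtracted): 5.8 × 6.2, A = 35.96 in², y = 3.8 in, Ī = 115.1919 in⁴.
By symmetry the centroid is at mid-height, ȳ = 3.8 in.
All pieces are centred on the centroidal x-axis, so I = ΣĪ (holes subtracted) = 148.1937 in⁴.
Repeating about the centroidal y-axis gives I_y = 135.5825 in⁴.
Polar second moment: J = I_x + I_y = 283.7763 in⁴.

J ≈ 283.78 in⁴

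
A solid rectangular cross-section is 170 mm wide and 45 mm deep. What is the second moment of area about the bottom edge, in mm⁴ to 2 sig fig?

The section: 170 × 45, A = 7 650 mm², y = 22.5 mm, Ī = 1 290 938 mm⁴.
Transfer it to the bottom edge using Ī + A·d² with d = y − 0:
  the section: d = 22.5 mm → contributes +5 163 750 mm⁴
Total I = 5 163 750 mm⁴.

I_base ≈ 5.2 × 10⁶ mm⁴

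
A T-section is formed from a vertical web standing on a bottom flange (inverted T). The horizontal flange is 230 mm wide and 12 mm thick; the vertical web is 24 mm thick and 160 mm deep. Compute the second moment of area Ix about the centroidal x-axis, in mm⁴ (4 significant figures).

Break the section into simple shapes (no overlaps), measuring from the bottom-left corner of the bounding box.
Flange: 230 × 12, A = 2 760 mm², y = 6 mm, Ī = 33 120 mm⁴.
Web: 24 × 160, A = 3 840 mm², y = 92 mm, Ī = 8 192 000 mm⁴.
Centroid: ȳ = ΣA·y / ΣA = 56.0364 mm.
Transfer each piece to the centroidal x-axis using Ī + A·d² with d = y − 56.0364:
  flange: d = -50.0364 mm → contributes +6 943 160 mm⁴
  web: d = 35.9636 mm → contributes +13 158 591 mm⁴
Total I = 20 101 751 mm⁴.

Ix ≈ 2.010 × 10⁷ mm⁴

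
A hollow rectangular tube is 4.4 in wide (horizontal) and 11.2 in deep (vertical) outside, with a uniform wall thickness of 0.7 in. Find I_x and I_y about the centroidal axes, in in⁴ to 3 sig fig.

Break the section into simple shapes (no overlaps), measuring from the bottom-left corner of the bounding box.
Outer rectangle: 4.4 × 11.2, A = 49.28 in², y = 5.6 in, Ī = 515.14 in⁴.
Inner void (subtracted): 3 × 9.8, A = 29.4 in², y = 5.6 in, Ī = 235.3 in⁴.
By symmetry the centroid is at mid-height, ȳ = 5.6 in.
All pieces are centred on the centroidal x-axis, so I = ΣĪ (holes subtracted) = 279.84 in⁴.
Repeating about the centroidal y-axis gives I_y = 57.455 in⁴.

I_x ≈ 280 in⁴, I_y ≈ 57.5 in⁴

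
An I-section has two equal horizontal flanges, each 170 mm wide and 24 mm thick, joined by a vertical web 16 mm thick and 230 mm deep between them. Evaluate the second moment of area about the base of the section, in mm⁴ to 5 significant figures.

Treat the section as a set of non-overlapping primitives; coordinates are from the bounding-box lower-left.
Bottom flange: 170 × 24, A = 4 080 mm², y = 12 mm, Ī = 195 840 mm⁴.
Web: 16 × 230, A = 3 680 mm², y = 139 mm, Ī = 16 222 667 mm⁴.
Top flange: 170 × 24, A = 4 080 mm², y = 266 mm, Ī = 195 840 mm⁴.
Transfer each piece to the bottom edge using Ī + A·d² with d = y − 0:
  bottom flange: d = 12 mm → contributes +783 360 mm⁴
  web: d = 139 mm → contributes +87 323 947 mm⁴
  top flange: d = 266 mm → contributes +288 880 320 mm⁴
Total I = 376 987 627 mm⁴.

I_base ≈ 3.7699 × 10⁸ mm⁴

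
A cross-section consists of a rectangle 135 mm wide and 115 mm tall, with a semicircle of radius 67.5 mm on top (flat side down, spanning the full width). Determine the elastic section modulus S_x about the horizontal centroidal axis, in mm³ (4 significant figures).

Break the section into simple shapes (no overlaps), measuring from the bottom-left corner of the bounding box.
Rectangular body: 135 × 115, A = 15 525 mm², y = 57.5 mm, Ī = 17 109 844 mm⁴.
Semicircular cap: semicircle r = 67.5, A = 7156.94 mm², y = 143.648 mm, Ī = 2 278 490 mm⁴.
Centroid: ȳ = ΣA·y / ΣA = 84.6827 mm.
Transfer each piece to the horizontal centroidal axis using Ī + A·d² with d = y − 84.6827:
  rectangular body: d = -27.1827 mm → contributes +28 581 215 mm⁴
  semicircular cap: d = 58.9652 mm → contributes +27 162 451 mm⁴
Total I = 55 743 665 mm⁴.
Extreme fibre distance c = 97.8173 mm; S = I/c = 569 875 mm³.

S_x ≈ 5.699 × 10⁵ mm³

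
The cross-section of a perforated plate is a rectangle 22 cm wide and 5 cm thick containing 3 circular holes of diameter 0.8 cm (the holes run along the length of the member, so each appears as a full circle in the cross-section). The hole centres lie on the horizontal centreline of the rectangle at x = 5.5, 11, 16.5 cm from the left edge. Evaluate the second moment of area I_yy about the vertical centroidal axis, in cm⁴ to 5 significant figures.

I_yy ≈ 4406.2 cm⁴

Treat the section as a set of non-overlapping primitives; coordinates are from the bounding-box lower-left.
Plate: 22 × 5, A = 110 cm², x = 11 cm, Ī = 4436.667 cm⁴.
Hole 1 (subtracted): ⌀0.8, A = 0.5026548 cm², x = 5.5 cm, Ī = 0.02010619 cm⁴.
Hole 2 (subtracted): ⌀0.8, A = 0.5026548 cm², x = 11 cm, Ī = 0.02010619 cm⁴.
Hole 3 (subtracted): ⌀0.8, A = 0.5026548 cm², x = 16.5 cm, Ī = 0.02010619 cm⁴.
By symmetry the centroid is at mid-width, x̄ = 11 cm.
Transfer each piece to the vertical centroidal axis using Ī + A·d² with d = x − 11:
  plate: d = 0 cm → contributes +4436.667 cm⁴
  hole 1: d = -5.5 cm → contributes −15.22541 cm⁴
  hole 2: d = 0 cm → contributes −0.02010619 cm⁴
  hole 3: d = 5.5 cm → contributes −15.22541 cm⁴
Total I = 4406.196 cm⁴.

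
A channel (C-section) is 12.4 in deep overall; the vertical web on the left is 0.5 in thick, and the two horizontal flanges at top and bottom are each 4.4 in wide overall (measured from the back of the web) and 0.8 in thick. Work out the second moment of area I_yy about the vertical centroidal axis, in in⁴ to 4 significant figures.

I_yy ≈ 23.09 in⁴

Treat the section as a set of non-overlapping primitives; coordinates are from the bounding-box lower-left.
Web: 0.5 × 12.4, A = 6.2 in², x = 0.25 in, Ī = 0.129167 in⁴.
Top flange (beyond web): 3.9 × 0.8, A = 3.12 in², x = 2.45 in, Ī = 3.9546 in⁴.
Bottom flange (beyond web): 3.9 × 0.8, A = 3.12 in², x = 2.45 in, Ī = 3.9546 in⁴.
Centroid: x̄ = ΣA·x / ΣA = 1.35354 in.
Transfer each piece to the vertical centroidal axis using Ī + A·d² with d = x − 1.35354:
  web: d = -1.10354 in → contributes +7.67949 in⁴
  top flange (beyond web): d = 1.09646 in → contributes +7.70556 in⁴
  bottom flange (beyond web): d = 1.09646 in → contributes +7.70556 in⁴
Total I = 23.0906 in⁴.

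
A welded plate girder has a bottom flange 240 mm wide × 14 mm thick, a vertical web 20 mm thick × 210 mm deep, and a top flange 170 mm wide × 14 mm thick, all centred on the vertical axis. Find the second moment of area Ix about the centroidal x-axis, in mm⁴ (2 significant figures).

Ix ≈ 8.6 × 10⁷ mm⁴

Split into non-overlapping primitives; take the origin at the lower-left of the bounding box.
Bottom plate: 240 × 14, A = 3 360 mm², y = 7 mm, Ī = 54 880 mm⁴.
Web plate: 20 × 210, A = 4 200 mm², y = 119 mm, Ī = 15 435 000 mm⁴.
Top plate: 170 × 14, A = 2 380 mm², y = 231 mm, Ī = 38 873 mm⁴.
Centroid: ȳ = ΣA·y / ΣA = 108 mm.
Transfer each piece to the centroidal x-axis using Ī + A·d² with d = y − 108:
  bottom plate: d = -101 mm → contributes +34 301 568 mm⁴
  web plate: d = 11.04 mm → contributes +15 947 112 mm⁴
  top plate: d = 123 mm → contributes +36 070 636 mm⁴
Total I = 86 319 316 mm⁴.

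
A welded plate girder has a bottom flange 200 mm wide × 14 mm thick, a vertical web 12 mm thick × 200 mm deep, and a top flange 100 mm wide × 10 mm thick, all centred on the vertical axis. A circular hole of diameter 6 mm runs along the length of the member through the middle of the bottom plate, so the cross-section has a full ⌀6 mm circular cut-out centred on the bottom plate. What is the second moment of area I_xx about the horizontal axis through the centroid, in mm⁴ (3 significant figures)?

Treat the section as a set of non-overlapping primitives; coordinates are from the bounding-box lower-left.
Bottom plate: 200 × 14, A = 2 800 mm², y = 7 mm, Ī = 45 733 mm⁴.
Web plate: 12 × 200, A = 2 400 mm², y = 114 mm, Ī = 8 000 000 mm⁴.
Top plate: 100 × 10, A = 1 000 mm², y = 219 mm, Ī = 8333.3 mm⁴.
Hole (subtracted): ⌀6, A = 28.274 mm², y = 7 mm, Ī = 63.617 mm⁴.
Centroid: ȳ = ΣA·y / ΣA = 82.959 mm.
Transfer each piece to the horizontal axis through the centroid using Ī + A·d² with d = y − 82.959:
  bottom plate: d = -75.959 mm → contributes +16 201 219 mm⁴
  web plate: d = 31.041 mm → contributes +10 312 459 mm⁴
  top plate: d = 136.04 mm → contributes +18 515 404 mm⁴
  hole: d = -75.959 mm → contributes −163 201 mm⁴
Total I = 44 865 880 mm⁴.

I_xx ≈ 4.49 × 10⁷ mm⁴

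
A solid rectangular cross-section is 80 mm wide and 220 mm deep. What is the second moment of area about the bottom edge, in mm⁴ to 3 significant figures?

I_base ≈ 2.84 × 10⁸ mm⁴

The section: 80 × 220, A = 17 600 mm², y = 110 mm, Ī = 70 986 667 mm⁴.
Transfer it to the bottom edge using Ī + A·d² with d = y − 0:
  the section: d = 110 mm → contributes +283 946 667 mm⁴
Total I = 283 946 667 mm⁴.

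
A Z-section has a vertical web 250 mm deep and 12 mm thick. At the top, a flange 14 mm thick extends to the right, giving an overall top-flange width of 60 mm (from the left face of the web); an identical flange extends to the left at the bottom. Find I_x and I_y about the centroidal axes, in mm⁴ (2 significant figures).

Split into non-overlapping primitives; take the origin at the lower-left of the bounding box.
Web: 12 × 250, A = 3 000 mm², y = 125 mm, Ī = 15 625 000 mm⁴.
Top flange (beyond web): 48 × 14, A = 672 mm², y = 243 mm, Ī = 10 976 mm⁴.
Bottom flange (beyond web): 48 × 14, A = 672 mm², y = 7 mm, Ī = 10 976 mm⁴.
Centroid: ȳ = ΣA·y / ΣA = 125 mm.
Transfer each piece to the centroidal x-axis using Ī + A·d² with d = y − 125:
  web: d = 0 mm → contributes +15 625 000 mm⁴
  top flange (beyond web): d = 118 mm → contributes +9 367 904 mm⁴
  bottom flange (beyond web): d = -118 mm → contributes +9 367 904 mm⁴
Total I = 34 360 808 mm⁴.
For the y-axis: x̄ = 54 mm.
Repeating about the centroidal y-axis gives I_y = 1 503 648 mm⁴.

I_x ≈ 3.4 × 10⁷ mm⁴, I_y ≈ 1.5 × 10⁶ mm⁴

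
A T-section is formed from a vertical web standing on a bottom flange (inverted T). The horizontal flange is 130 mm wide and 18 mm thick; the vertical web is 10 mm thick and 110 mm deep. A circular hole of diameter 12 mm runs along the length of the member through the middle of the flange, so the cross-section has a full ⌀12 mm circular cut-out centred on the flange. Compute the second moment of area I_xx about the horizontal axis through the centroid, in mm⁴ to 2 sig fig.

I_xx ≈ 4.2 × 10⁶ mm⁴

Split into non-overlapping primitives; take the origin at the lower-left of the bounding box.
Flange: 130 × 18, A = 2 340 mm², y = 9 mm, Ī = 63 180 mm⁴.
Web: 10 × 110, A = 1 100 mm², y = 73 mm, Ī = 1 109 167 mm⁴.
Hole (subtracted): ⌀12, A = 113.1 mm², y = 9 mm, Ī = 1 018 mm⁴.
Centroid: ȳ = ΣA·y / ΣA = 30.16 mm.
Transfer each piece to the horizontal axis through the centroid using Ī + A·d² with d = y − 30.16:
  flange: d = -21.16 mm → contributes +1 110 986 mm⁴
  web: d = 42.84 mm → contributes +3 127 881 mm⁴
  hole: d = -21.16 mm → contributes −51 661 mm⁴
Total I = 4 187 207 mm⁴.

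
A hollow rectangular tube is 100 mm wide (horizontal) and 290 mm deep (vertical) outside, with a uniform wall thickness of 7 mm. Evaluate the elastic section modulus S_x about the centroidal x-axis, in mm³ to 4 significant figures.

S_x ≈ 3.625 × 10⁵ mm³

Break the section into simple shapes (no overlaps), measuring from the bottom-left corner of the bounding box.
Outer rectangle: 100 × 290, A = 29 000 mm², y = 145 mm, Ī = 203 241 667 mm⁴.
Inner void (subtracted): 86 × 276, A = 23 736 mm², y = 145 mm, Ī = 150 676 128 mm⁴.
By symmetry the centroid is at mid-height, ȳ = 145 mm.
All pieces are centred on the centroidal x-axis, so I = ΣĪ (holes subtracted) = 52 565 539 mm⁴.
Extreme fibre distance c = 145 mm; S = I/c = 362 521 mm³.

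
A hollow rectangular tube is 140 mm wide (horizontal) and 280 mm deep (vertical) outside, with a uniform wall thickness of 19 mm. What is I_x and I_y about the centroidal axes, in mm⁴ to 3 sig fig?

I_x ≈ 1.36 × 10⁸ mm⁴, I_y ≈ 4.26 × 10⁷ mm⁴

Split into non-overlapping primitives; take the origin at the lower-left of the bounding box.
Outer rectangle: 140 × 280, A = 39 200 mm², y = 140 mm, Ī = 256 106 667 mm⁴.
Inner void (subtracted): 102 × 242, A = 24 684 mm², y = 140 mm, Ī = 120 466 148 mm⁴.
By symmetry the centroid is at mid-height, ȳ = 140 mm.
All pieces are centred on the centroidal x-axis, so I = ΣĪ (holes subtracted) = 135 640 519 mm⁴.
Repeating about the centroidal y-axis gives I_y = 42 625 639 mm⁴.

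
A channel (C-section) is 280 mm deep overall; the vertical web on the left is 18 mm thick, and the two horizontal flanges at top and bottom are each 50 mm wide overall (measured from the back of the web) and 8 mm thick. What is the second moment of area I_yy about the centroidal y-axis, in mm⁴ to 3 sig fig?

I_yy ≈ 4.70 × 10⁵ mm⁴

Split into non-overlapping primitives; take the origin at the lower-left of the bounding box.
Web: 18 × 280, A = 5 040 mm², x = 9 mm, Ī = 136 080 mm⁴.
Top flange (beyond web): 32 × 8, A = 256 mm², x = 34 mm, Ī = 21 845 mm⁴.
Bottom flange (beyond web): 32 × 8, A = 256 mm², x = 34 mm, Ī = 21 845 mm⁴.
Centroid: x̄ = ΣA·x / ΣA = 11.305 mm.
Transfer each piece to the centroidal y-axis using Ī + A·d² with d = x − 11.305:
  web: d = -2.3055 mm → contributes +162 869 mm⁴
  top flange (beyond web): d = 22.695 mm → contributes +153 696 mm⁴
  bottom flange (beyond web): d = 22.695 mm → contributes +153 696 mm⁴
Total I = 470 261 mm⁴.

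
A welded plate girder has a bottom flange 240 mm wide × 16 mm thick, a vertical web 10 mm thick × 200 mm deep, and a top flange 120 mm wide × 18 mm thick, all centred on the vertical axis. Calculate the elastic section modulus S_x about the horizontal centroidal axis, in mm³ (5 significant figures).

Break the section into simple shapes (no overlaps), measuring from the bottom-left corner of the bounding box.
Bottom plate: 240 × 16, A = 3 840 mm², y = 8 mm, Ī = 81 920 mm⁴.
Web plate: 10 × 200, A = 2 000 mm², y = 116 mm, Ī = 6 666 667 mm⁴.
Top plate: 120 × 18, A = 2 160 mm², y = 225 mm, Ī = 58 320 mm⁴.
Centroid: ȳ = ΣA·y / ΣA = 93.59 mm.
Transfer each piece to the horizontal centroidal axis using Ī + A·d² with d = y − 93.59:
  bottom plate: d = -85.59 mm → contributes +28 212 409 mm⁴
  web plate: d = 22.41 mm → contributes +7 671 083 mm⁴
  top plate: d = 131.41 mm → contributes +37 358 470 mm⁴
Total I = 73 241 962 mm⁴.
Extreme fibre distance c = 140.41 mm; S = I/c = 521629.2 mm³.

S_x ≈ 5.2163 × 10⁵ mm³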